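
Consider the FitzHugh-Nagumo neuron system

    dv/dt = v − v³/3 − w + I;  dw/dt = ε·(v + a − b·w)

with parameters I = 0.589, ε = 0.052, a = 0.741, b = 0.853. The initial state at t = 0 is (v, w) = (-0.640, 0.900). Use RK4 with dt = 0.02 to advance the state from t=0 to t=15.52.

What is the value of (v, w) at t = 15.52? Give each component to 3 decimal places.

(v, w) = (-1.313, -0.009)

t=0.000: state=(-0.640, 0.900)
step 1 (dt=0.02): k1=(-0.864, -0.035), k2=(-0.868, -0.035), k3=(-0.868, -0.035), k4=(-0.873, -0.036); state += dt/6·(k1+2k2+2k3+k4)
t=0.020: state=(-0.657, 0.899)
t=0.040: state=(-0.675, 0.899)
t=0.060: state=(-0.693, 0.898)
continuing one RK4 step at a time; state shown every 50 steps (Δt=1):
t=1.000: state=(-1.510, 0.843)
t=2.000: state=(-1.785, 0.758)
t=3.000: state=(-1.785, 0.671)
t=4.000: state=(-1.751, 0.590)
t=5.000: state=(-1.713, 0.514)
t=6.000: state=(-1.675, 0.443)
t=7.000: state=(-1.638, 0.377)
t=8.000: state=(-1.600, 0.316)
t=9.000: state=(-1.562, 0.260)
t=10.000: state=(-1.525, 0.208)
t=11.000: state=(-1.487, 0.160)
t=12.000: state=(-1.449, 0.116)
t=13.000: state=(-1.411, 0.076)
t=14.000: state=(-1.372, 0.040)
t=15.000: state=(-1.334, 0.007)
t=15.520: state=(-1.313, -0.009)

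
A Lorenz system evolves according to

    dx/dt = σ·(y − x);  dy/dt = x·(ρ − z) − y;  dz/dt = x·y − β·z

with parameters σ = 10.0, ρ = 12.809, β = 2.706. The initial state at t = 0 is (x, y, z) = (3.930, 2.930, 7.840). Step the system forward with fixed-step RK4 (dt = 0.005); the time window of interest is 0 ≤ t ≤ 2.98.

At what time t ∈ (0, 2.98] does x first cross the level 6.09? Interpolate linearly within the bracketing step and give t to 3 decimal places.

t = 0.271

t=0.000: state=(3.930, 2.930, 7.840)
step 1 (dt=0.005): k1=(-10.000, 16.598, -9.700), k2=(-9.335, 16.527, -9.546), k3=(-9.353, 16.534, -9.543), k4=(-8.706, 16.468, -9.387); state += dt/6·(k1+2k2+2k3+k4)
t=0.005: state=(3.883, 3.013, 7.792)
t=0.010: state=(3.843, 3.095, 7.746)
t=0.015: state=(3.808, 3.176, 7.702)
continuing one RK4 step at a time; state shown every 20 steps (Δt=0.1):
t=0.100: state=(3.898, 4.572, 7.233)
t=0.200: state=(4.991, 6.417, 7.663)
t=0.270: state=(6.078, 7.699, 8.855)
next step: t=0.275: state=(6.159, 7.780, 8.971) — x has crossed 6.09
linear interpolation between t=0.270 (6.07761) and t=0.275 (6.15869) → t≈0.271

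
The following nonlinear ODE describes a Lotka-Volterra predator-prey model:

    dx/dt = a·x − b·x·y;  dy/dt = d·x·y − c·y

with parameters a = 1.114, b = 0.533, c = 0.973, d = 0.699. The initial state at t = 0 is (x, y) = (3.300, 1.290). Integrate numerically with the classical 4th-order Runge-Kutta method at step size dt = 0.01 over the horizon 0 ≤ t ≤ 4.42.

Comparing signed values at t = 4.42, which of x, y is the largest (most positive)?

largest component: y

t=0.000: state=(3.300, 1.290)
step 1 (dt=0.01): k1=(1.407, 1.720), k2=(1.395, 1.738), k3=(1.395, 1.738), k4=(1.382, 1.756); state += dt/6·(k1+2k2+2k3+k4)
t=0.010: state=(3.314, 1.307)
t=0.020: state=(3.328, 1.325)
t=0.030: state=(3.341, 1.343)
continuing one RK4 step at a time; state shown every 20 steps (Δt=0.2):
t=0.200: state=(3.519, 1.713)
t=0.400: state=(3.553, 2.318)
t=0.600: state=(3.331, 3.097)
t=0.800: state=(2.860, 3.939)
t=1.000: state=(2.257, 4.640)
t=1.200: state=(1.680, 5.024)
t=1.400: state=(1.223, 5.057)
t=1.600: state=(0.901, 4.822)
t=1.800: state=(0.687, 4.431)
t=2.000: state=(0.548, 3.973)
t=2.200: state=(0.460, 3.508)
t=2.400: state=(0.405, 3.066)
t=2.600: state=(0.373, 2.664)
t=2.800: state=(0.358, 2.308)
t=3.000: state=(0.355, 1.996)
t=3.200: state=(0.364, 1.728)
t=3.400: state=(0.383, 1.499)
t=3.600: state=(0.413, 1.304)
t=3.800: state=(0.453, 1.140)
t=4.000: state=(0.505, 1.003)
t=4.200: state=(0.570, 0.890)
t=4.400: state=(0.652, 0.798)
t=4.420: state=(0.661, 0.790)
compare at T: x=0.661, y=0.790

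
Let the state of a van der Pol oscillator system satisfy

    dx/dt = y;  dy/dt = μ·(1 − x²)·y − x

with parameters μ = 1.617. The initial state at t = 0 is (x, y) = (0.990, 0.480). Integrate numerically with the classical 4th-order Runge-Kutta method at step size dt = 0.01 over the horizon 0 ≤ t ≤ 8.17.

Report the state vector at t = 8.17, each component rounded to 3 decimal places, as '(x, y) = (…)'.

(x, y) = (1.073, -0.898)

t=0.000: state=(0.990, 0.480)
step 1 (dt=0.01): k1=(0.480, -0.975), k2=(0.475, -0.981), k3=(0.475, -0.981), k4=(0.470, -0.987); state += dt/6·(k1+2k2+2k3+k4)
t=0.010: state=(0.995, 0.470)
t=0.020: state=(0.999, 0.460)
t=0.030: state=(1.004, 0.450)
continuing one RK4 step at a time; state shown every 50 steps (Δt=0.5):
t=0.500: state=(1.095, -0.068)
t=1.000: state=(0.933, -0.577)
t=1.500: state=(0.486, -1.293)
t=2.000: state=(-0.508, -2.795)
t=2.500: state=(-1.771, -1.312)
t=3.000: state=(-1.922, 0.233)
t=3.500: state=(-1.738, 0.453)
t=4.000: state=(-1.479, 0.592)
t=4.500: state=(-1.128, 0.846)
t=5.000: state=(-0.567, 1.515)
t=5.500: state=(0.582, 3.202)
t=6.000: state=(1.896, 1.089)
t=6.500: state=(1.979, -0.276)
t=7.000: state=(1.791, -0.443)
t=7.500: state=(1.542, -0.561)
t=8.000: state=(1.215, -0.774)
t=8.170: state=(1.073, -0.898)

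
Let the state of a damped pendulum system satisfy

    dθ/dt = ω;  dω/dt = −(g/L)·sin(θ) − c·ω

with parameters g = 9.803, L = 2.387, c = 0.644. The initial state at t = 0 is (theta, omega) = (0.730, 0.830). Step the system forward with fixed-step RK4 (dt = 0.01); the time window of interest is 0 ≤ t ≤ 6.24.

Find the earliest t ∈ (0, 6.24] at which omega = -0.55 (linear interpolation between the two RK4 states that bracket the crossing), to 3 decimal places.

t = 0.454

t=0.000: state=(0.730, 0.830)
step 1 (dt=0.01): k1=(0.830, -3.273), k2=(0.814, -3.275), k3=(0.814, -3.275), k4=(0.797, -3.277); state += dt/6·(k1+2k2+2k3+k4)
t=0.010: state=(0.738, 0.797)
t=0.020: state=(0.746, 0.764)
t=0.030: state=(0.753, 0.732)
continuing one RK4 step at a time; state shown every 25 steps (Δt=0.25):
t=0.250: state=(0.836, 0.026)
t=0.450: state=(0.783, -0.540)
next step: t=0.460: state=(0.777, -0.565) — omega has crossed -0.55
linear interpolation between t=0.450 (-0.53970) and t=0.460 (-0.56503) → t≈0.454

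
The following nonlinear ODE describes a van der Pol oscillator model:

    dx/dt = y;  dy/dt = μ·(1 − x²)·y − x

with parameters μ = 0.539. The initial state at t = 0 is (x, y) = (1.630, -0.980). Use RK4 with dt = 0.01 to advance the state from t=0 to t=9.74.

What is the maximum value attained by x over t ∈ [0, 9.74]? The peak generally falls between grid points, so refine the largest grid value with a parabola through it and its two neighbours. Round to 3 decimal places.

max x = 2.006

t=0.000: state=(1.630, -0.980)
step 1 (dt=0.01): k1=(-0.980, -0.755), k2=(-0.984, -0.755), k3=(-0.984, -0.755), k4=(-0.988, -0.755); state += dt/6·(k1+2k2+2k3+k4)
t=0.010: state=(1.620, -0.988)
t=0.020: state=(1.610, -0.995)
t=0.030: state=(1.600, -1.003)
continuing one RK4 step at a time; state shown every 50 steps (Δt=0.5):
t=0.500: state=(1.040, -1.398)
t=1.000: state=(0.204, -1.971)
t=1.500: state=(-0.895, -2.267)
t=2.000: state=(-1.801, -1.136)
t=2.500: state=(-2.016, 0.151)
t=3.000: state=(-1.769, 0.765)
t=3.500: state=(-1.281, 1.183)
t=4.000: state=(-0.569, 1.695)
t=4.500: state=(0.425, 2.232)
t=5.000: state=(1.488, 1.738)
t=5.500: state=(1.988, 0.288)
t=6.000: state=(1.893, -0.557)
t=6.500: state=(1.495, -1.010)
t=7.000: state=(0.881, -1.467)
t=7.500: state=(0.003, -2.051)
t=8.000: state=(-1.095, -2.136)
t=8.500: state=(-1.875, -0.838)
t=9.000: state=(-1.977, 0.298)
t=9.500: state=(-1.678, 0.844)
t=9.740: state=(-1.451, 1.043)
largest grid value and its neighbours: x(5.620)=2.00601, x(5.630)=2.00610, x(5.640)=2.00599
parabola through these three points peaks at t≈5.629 with x≈2.00610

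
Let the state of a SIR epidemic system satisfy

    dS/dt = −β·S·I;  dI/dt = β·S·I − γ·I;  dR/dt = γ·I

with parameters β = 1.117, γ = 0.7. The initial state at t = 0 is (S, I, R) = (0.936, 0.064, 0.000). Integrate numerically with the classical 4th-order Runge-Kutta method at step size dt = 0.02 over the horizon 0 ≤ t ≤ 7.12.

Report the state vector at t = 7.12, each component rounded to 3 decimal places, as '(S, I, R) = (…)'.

t=0.000: state=(0.936, 0.064, 0.000)
step 1 (dt=0.02): k1=(-0.067, 0.022, 0.045), k2=(-0.067, 0.022, 0.045), k3=(-0.067, 0.022, 0.045), k4=(-0.067, 0.022, 0.045); state += dt/6·(k1+2k2+2k3+k4)
t=0.020: state=(0.935, 0.064, 0.001)
t=0.040: state=(0.933, 0.065, 0.002)
t=0.060: state=(0.932, 0.065, 0.003)
continuing one RK4 step at a time; state shown every 25 steps (Δt=0.5):
t=0.500: state=(0.900, 0.075, 0.024)
t=1.000: state=(0.860, 0.087, 0.053)
t=1.500: state=(0.817, 0.098, 0.085)
t=2.000: state=(0.772, 0.107, 0.121)
t=2.500: state=(0.725, 0.115, 0.160)
t=3.000: state=(0.679, 0.120, 0.201)
t=3.500: state=(0.635, 0.122, 0.244)
t=4.000: state=(0.593, 0.121, 0.286)
t=4.500: state=(0.555, 0.117, 0.328)
t=5.000: state=(0.520, 0.112, 0.368)
t=5.500: state=(0.490, 0.104, 0.406)
t=6.000: state=(0.463, 0.096, 0.441)
t=6.500: state=(0.440, 0.087, 0.473)
t=7.000: state=(0.420, 0.078, 0.502)
t=7.120: state=(0.416, 0.076, 0.508)

(S, I, R) = (0.416, 0.076, 0.508)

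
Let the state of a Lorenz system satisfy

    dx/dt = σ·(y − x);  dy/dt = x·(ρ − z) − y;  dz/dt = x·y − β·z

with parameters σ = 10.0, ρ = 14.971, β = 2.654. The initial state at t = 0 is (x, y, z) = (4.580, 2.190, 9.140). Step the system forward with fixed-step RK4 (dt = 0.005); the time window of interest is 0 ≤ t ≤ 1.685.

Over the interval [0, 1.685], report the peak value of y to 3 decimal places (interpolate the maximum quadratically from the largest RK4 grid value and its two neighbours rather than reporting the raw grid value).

t=0.000: state=(4.580, 2.190, 9.140)
step 1 (dt=0.005): k1=(-23.900, 24.516, -14.227), k2=(-22.690, 24.267, -13.987), k3=(-22.726, 24.283, -13.984), k4=(-21.550, 24.044, -13.748); state += dt/6·(k1+2k2+2k3+k4)
t=0.005: state=(4.466, 2.311, 9.070)
t=0.010: state=(4.364, 2.431, 9.002)
t=0.015: state=(4.273, 2.548, 8.937)
continuing one RK4 step at a time; state shown every 20 steps (Δt=0.1):
t=0.100: state=(3.897, 4.410, 8.179)
t=0.200: state=(5.087, 6.826, 8.480)
t=0.300: state=(7.130, 9.298, 10.931)
t=0.400: state=(8.851, 9.769, 15.409)
t=0.500: state=(8.499, 6.915, 18.435)
t=0.600: state=(6.301, 3.905, 17.576)
t=0.700: state=(4.304, 2.841, 14.951)
t=0.800: state=(3.409, 3.037, 12.410)
t=0.900: state=(3.460, 3.896, 10.535)
t=1.000: state=(4.235, 5.336, 9.626)
t=1.100: state=(5.625, 7.260, 10.129)
t=1.200: state=(7.312, 8.884, 12.475)
t=1.300: state=(8.334, 8.600, 15.819)
t=1.400: state=(7.702, 6.287, 17.492)
t=1.500: state=(5.989, 4.244, 16.510)
t=1.600: state=(4.574, 3.573, 14.395)
t=1.685: state=(4.046, 3.789, 12.663)
largest grid value and its neighbours: y(0.360)=9.99821, y(0.365)=10.00378, y(0.370)=9.99984
parabola through these three points peaks at t≈0.365 with y≈10.00381

max y = 10.004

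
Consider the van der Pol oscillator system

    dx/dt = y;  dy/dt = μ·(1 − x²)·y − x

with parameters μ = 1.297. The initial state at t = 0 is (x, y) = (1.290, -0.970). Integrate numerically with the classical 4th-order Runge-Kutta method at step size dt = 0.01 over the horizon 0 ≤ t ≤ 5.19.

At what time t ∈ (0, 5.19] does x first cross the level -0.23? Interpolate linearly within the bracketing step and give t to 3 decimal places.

t=0.000: state=(1.290, -0.970)
step 1 (dt=0.01): k1=(-0.970, -0.455), k2=(-0.972, -0.463), k3=(-0.972, -0.463), k4=(-0.975, -0.472); state += dt/6·(k1+2k2+2k3+k4)
t=0.010: state=(1.280, -0.975)
t=0.020: state=(1.271, -0.979)
t=0.030: state=(1.261, -0.984)
continuing one RK4 step at a time; state shown every 20 steps (Δt=0.2):
t=0.200: state=(1.084, -1.098)
t=0.400: state=(0.845, -1.311)
t=0.600: state=(0.552, -1.644)
t=0.800: state=(0.177, -2.135)
t=0.970: state=(-0.229, -2.651)
next step: t=0.980: state=(-0.256, -2.681) — x has crossed -0.23
linear interpolation between t=0.970 (-0.22946) and t=0.980 (-0.25613) → t≈0.970

t = 0.970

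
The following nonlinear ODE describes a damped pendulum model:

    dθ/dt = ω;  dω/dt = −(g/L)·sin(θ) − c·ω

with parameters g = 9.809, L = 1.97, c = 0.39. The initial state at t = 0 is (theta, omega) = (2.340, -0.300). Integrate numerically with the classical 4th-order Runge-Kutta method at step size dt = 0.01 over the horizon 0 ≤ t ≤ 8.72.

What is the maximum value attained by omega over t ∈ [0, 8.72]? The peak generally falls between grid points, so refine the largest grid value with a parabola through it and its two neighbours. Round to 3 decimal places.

t=0.000: state=(2.340, -0.300)
step 1 (dt=0.01): k1=(-0.300, -3.460), k2=(-0.317, -3.459), k3=(-0.317, -3.459), k4=(-0.335, -3.458); state += dt/6·(k1+2k2+2k3+k4)
t=0.010: state=(2.337, -0.335)
t=0.020: state=(2.333, -0.369)
t=0.030: state=(2.329, -0.404)
continuing one RK4 step at a time; state shown every 50 steps (Δt=0.5):
t=0.500: state=(1.740, -2.160)
t=1.000: state=(0.230, -3.523)
t=1.500: state=(-1.197, -1.751)
t=2.000: state=(-1.421, 0.788)
t=2.500: state=(-0.530, 2.527)
t=3.000: state=(0.673, 1.818)
t=3.500: state=(1.047, -0.342)
t=4.000: state=(0.436, -1.872)
t=4.500: state=(-0.477, -1.418)
t=5.000: state=(-0.770, 0.286)
t=5.500: state=(-0.285, 1.441)
t=6.000: state=(0.392, 1.000)
t=6.500: state=(0.563, -0.332)
t=7.000: state=(0.154, -1.118)
t=7.500: state=(-0.336, -0.654)
t=8.000: state=(-0.404, 0.373)
t=8.500: state=(-0.058, 0.854)
t=8.720: state=(0.122, 0.747)
largest grid value and its neighbours: omega(2.610)=2.62257, omega(2.620)=2.62378, omega(2.630)=2.62371
parabola through these three points peaks at t≈2.624 with omega≈2.62391

max omega = 2.624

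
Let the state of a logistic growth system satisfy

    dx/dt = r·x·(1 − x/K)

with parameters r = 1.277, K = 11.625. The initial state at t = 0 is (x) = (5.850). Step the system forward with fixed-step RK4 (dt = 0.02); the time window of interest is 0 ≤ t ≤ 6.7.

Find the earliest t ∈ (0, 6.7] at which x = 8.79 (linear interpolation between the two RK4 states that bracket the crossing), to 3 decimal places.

t=0.000: state=(5.850)
step 1 (dt=0.02): k1=(3.711), k2=(3.711), k3=(3.711), k4=(3.710); state += dt/6·(k1+2k2+2k3+k4)
t=0.020: state=(5.924)
t=0.040: state=(5.998)
t=0.060: state=(6.073)
continuing one RK4 step at a time; state shown every 25 steps (Δt=0.5):
t=0.500: state=(7.641)
t=0.860: state=(8.746)
next step: t=0.880: state=(8.801) — x has crossed 8.79
linear interpolation between t=0.860 (8.74593) and t=0.880 (8.80090) → t≈0.876

t = 0.876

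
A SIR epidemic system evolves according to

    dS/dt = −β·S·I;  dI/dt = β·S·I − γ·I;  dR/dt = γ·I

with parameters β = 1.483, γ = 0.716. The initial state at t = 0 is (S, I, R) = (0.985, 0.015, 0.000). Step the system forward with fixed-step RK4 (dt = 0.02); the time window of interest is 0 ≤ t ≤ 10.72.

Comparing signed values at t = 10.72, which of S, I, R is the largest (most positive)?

largest component: R

t=0.000: state=(0.985, 0.015, 0.000)
step 1 (dt=0.02): k1=(-0.022, 0.011, 0.011), k2=(-0.022, 0.011, 0.011), k3=(-0.022, 0.011, 0.011), k4=(-0.022, 0.011, 0.011); state += dt/6·(k1+2k2+2k3+k4)
t=0.020: state=(0.985, 0.015, 0.000)
t=0.040: state=(0.984, 0.015, 0.000)
t=0.060: state=(0.984, 0.016, 0.001)
continuing one RK4 step at a time; state shown every 25 steps (Δt=0.5):
t=0.500: state=(0.972, 0.022, 0.006)
t=1.000: state=(0.953, 0.031, 0.016)
t=1.500: state=(0.928, 0.043, 0.029)
t=2.000: state=(0.893, 0.060, 0.047)
t=2.500: state=(0.848, 0.080, 0.072)
t=3.000: state=(0.793, 0.102, 0.105)
t=3.500: state=(0.729, 0.126, 0.146)
t=4.000: state=(0.658, 0.147, 0.195)
t=4.500: state=(0.586, 0.163, 0.250)
t=5.000: state=(0.518, 0.172, 0.311)
t=5.500: state=(0.456, 0.172, 0.372)
t=6.000: state=(0.402, 0.165, 0.433)
t=6.500: state=(0.357, 0.153, 0.490)
t=7.000: state=(0.321, 0.137, 0.542)
t=7.500: state=(0.291, 0.120, 0.588)
t=8.000: state=(0.268, 0.104, 0.628)
t=8.500: state=(0.250, 0.088, 0.663)
t=9.000: state=(0.235, 0.073, 0.691)
t=9.500: state=(0.224, 0.061, 0.715)
t=10.000: state=(0.215, 0.050, 0.735)
t=10.500: state=(0.208, 0.041, 0.751)
t=10.720: state=(0.205, 0.037, 0.757)
compare at T: S=0.205, I=0.037, R=0.757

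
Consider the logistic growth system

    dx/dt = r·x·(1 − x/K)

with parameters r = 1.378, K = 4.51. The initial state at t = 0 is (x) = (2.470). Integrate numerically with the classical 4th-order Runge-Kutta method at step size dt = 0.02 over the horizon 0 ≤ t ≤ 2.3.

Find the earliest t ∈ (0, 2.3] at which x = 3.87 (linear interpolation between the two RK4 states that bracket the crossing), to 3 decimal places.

t=0.000: state=(2.470)
step 1 (dt=0.02): k1=(1.540), k2=(1.537), k3=(1.537), k4=(1.535); state += dt/6·(k1+2k2+2k3+k4)
t=0.020: state=(2.501)
t=0.040: state=(2.531)
t=0.060: state=(2.562)
continuing one RK4 step at a time; state shown every 5 steps (Δt=0.1):
t=0.100: state=(2.623)
t=0.200: state=(2.772)
t=0.300: state=(2.917)
t=0.400: state=(3.056)
t=0.500: state=(3.188)
t=0.600: state=(3.313)
t=0.700: state=(3.430)
t=0.800: state=(3.539)
t=0.900: state=(3.640)
t=1.000: state=(3.733)
t=1.100: state=(3.818)
t=1.160: state=(3.865)
next step: t=1.180: state=(3.880) — x has crossed 3.87
linear interpolation between t=1.160 (3.86460) and t=1.180 (3.87970) → t≈1.167

t = 1.167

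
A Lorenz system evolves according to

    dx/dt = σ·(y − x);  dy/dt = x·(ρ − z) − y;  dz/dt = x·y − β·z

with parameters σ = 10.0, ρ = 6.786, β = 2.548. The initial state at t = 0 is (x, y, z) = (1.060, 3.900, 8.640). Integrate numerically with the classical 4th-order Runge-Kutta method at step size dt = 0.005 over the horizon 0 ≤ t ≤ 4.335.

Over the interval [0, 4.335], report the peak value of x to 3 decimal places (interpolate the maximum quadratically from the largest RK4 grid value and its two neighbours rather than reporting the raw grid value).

t=0.000: state=(1.060, 3.900, 8.640)
step 1 (dt=0.005): k1=(28.400, -5.865, -17.881), k2=(27.543, -5.932, -17.507), k3=(27.563, -5.929, -17.517), k4=(26.725, -5.986, -17.156); state += dt/6·(k1+2k2+2k3+k4)
t=0.005: state=(1.198, 3.870, 8.552)
t=0.010: state=(1.327, 3.840, 8.468)
t=0.015: state=(1.449, 3.810, 8.388)
continuing one RK4 step at a time; state shown every 40 steps (Δt=0.2):
t=0.200: state=(2.932, 2.985, 6.474)
t=0.400: state=(2.925, 2.977, 5.227)
t=0.600: state=(3.241, 3.493, 4.692)
t=0.800: state=(3.839, 4.150, 4.973)
t=1.000: state=(4.313, 4.436, 5.808)
t=1.200: state=(4.268, 4.115, 6.410)
t=1.400: state=(3.859, 3.648, 6.298)
t=1.600: state=(3.553, 3.472, 5.811)
t=1.800: state=(3.542, 3.604, 5.436)
t=2.000: state=(3.746, 3.872, 5.405)
t=2.200: state=(3.971, 4.053, 5.668)
t=2.400: state=(4.035, 4.016, 5.958)
t=2.600: state=(3.923, 3.843, 6.030)
t=2.800: state=(3.774, 3.716, 5.887)
t=3.000: state=(3.716, 3.718, 5.705)
t=3.200: state=(3.767, 3.810, 5.631)
t=3.400: state=(3.860, 3.902, 5.694)
t=3.600: state=(3.913, 3.922, 5.813)
t=3.800: state=(3.895, 3.871, 5.879)
t=4.000: state=(3.837, 3.809, 5.854)
t=4.200: state=(3.797, 3.788, 5.783)
t=4.335: state=(3.795, 3.800, 5.743)
largest grid value and its neighbours: x(1.075)=4.36352, x(1.080)=4.36385, x(1.085)=4.36380
parabola through these three points peaks at t≈1.082 with x≈4.36388

max x = 4.364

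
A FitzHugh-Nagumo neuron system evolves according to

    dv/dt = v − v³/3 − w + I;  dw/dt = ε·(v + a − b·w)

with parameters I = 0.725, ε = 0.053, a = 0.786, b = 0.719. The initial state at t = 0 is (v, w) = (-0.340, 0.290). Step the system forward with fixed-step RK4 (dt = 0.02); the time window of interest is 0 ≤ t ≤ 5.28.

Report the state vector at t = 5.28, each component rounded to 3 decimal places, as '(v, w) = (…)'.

(v, w) = (1.786, 0.646)

t=0.000: state=(-0.340, 0.290)
step 1 (dt=0.02): k1=(0.108, 0.013), k2=(0.109, 0.013), k3=(0.109, 0.013), k4=(0.110, 0.013); state += dt/6·(k1+2k2+2k3+k4)
t=0.020: state=(-0.338, 0.290)
t=0.040: state=(-0.336, 0.291)
t=0.060: state=(-0.333, 0.291)
continuing one RK4 step at a time; state shown every 10 steps (Δt=0.2):
t=0.200: state=(-0.317, 0.293)
t=0.400: state=(-0.289, 0.296)
t=0.600: state=(-0.257, 0.299)
t=0.800: state=(-0.219, 0.302)
t=1.000: state=(-0.173, 0.306)
t=1.200: state=(-0.119, 0.311)
t=1.400: state=(-0.055, 0.316)
t=1.600: state=(0.023, 0.321)
t=1.800: state=(0.117, 0.328)
t=2.000: state=(0.230, 0.335)
t=2.200: state=(0.364, 0.344)
t=2.400: state=(0.522, 0.355)
t=2.600: state=(0.701, 0.367)
t=2.800: state=(0.897, 0.381)
t=3.000: state=(1.097, 0.397)
t=3.200: state=(1.285, 0.415)
t=3.400: state=(1.448, 0.434)
t=3.600: state=(1.575, 0.455)
t=3.800: state=(1.666, 0.477)
t=4.000: state=(1.726, 0.500)
t=4.200: state=(1.763, 0.523)
t=4.400: state=(1.784, 0.546)
t=4.600: state=(1.793, 0.569)
t=4.800: state=(1.796, 0.592)
t=5.000: state=(1.793, 0.614)
t=5.200: state=(1.788, 0.637)
t=5.280: state=(1.786, 0.646)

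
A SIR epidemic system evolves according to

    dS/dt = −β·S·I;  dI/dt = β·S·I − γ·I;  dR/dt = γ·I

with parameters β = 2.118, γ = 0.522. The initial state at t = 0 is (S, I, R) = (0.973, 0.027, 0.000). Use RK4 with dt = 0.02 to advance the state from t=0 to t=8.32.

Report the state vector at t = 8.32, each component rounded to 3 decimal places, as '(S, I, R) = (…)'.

t=0.000: state=(0.973, 0.027, 0.000)
step 1 (dt=0.02): k1=(-0.056, 0.042, 0.014), k2=(-0.056, 0.042, 0.014), k3=(-0.056, 0.042, 0.014), k4=(-0.057, 0.043, 0.015); state += dt/6·(k1+2k2+2k3+k4)
t=0.020: state=(0.972, 0.028, 0.000)
t=0.040: state=(0.971, 0.029, 0.001)
t=0.060: state=(0.970, 0.030, 0.001)
continuing one RK4 step at a time; state shown every 25 steps (Δt=0.5):
t=0.500: state=(0.932, 0.057, 0.011)
t=1.000: state=(0.854, 0.114, 0.032)
t=1.500: state=(0.724, 0.203, 0.073)
t=2.000: state=(0.552, 0.308, 0.140)
t=2.500: state=(0.380, 0.388, 0.232)
t=3.000: state=(0.247, 0.415, 0.338)
t=3.500: state=(0.160, 0.395, 0.444)
t=4.000: state=(0.108, 0.350, 0.542)
t=4.500: state=(0.077, 0.297, 0.626)
t=5.000: state=(0.058, 0.245, 0.697)
t=5.500: state=(0.045, 0.200, 0.755)
t=6.000: state=(0.038, 0.161, 0.802)
t=6.500: state=(0.032, 0.128, 0.839)
t=7.000: state=(0.029, 0.102, 0.869)
t=7.500: state=(0.026, 0.081, 0.893)
t=8.000: state=(0.024, 0.064, 0.912)
t=8.320: state=(0.023, 0.055, 0.922)

(S, I, R) = (0.023, 0.055, 0.922)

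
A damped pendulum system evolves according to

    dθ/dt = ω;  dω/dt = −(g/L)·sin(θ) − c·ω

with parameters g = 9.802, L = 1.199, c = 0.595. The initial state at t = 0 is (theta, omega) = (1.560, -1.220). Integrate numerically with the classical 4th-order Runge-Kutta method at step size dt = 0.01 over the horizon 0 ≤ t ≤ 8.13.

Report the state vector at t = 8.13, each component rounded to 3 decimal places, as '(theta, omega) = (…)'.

(theta, omega) = (-0.107, 0.253)

t=0.000: state=(1.560, -1.220)
step 1 (dt=0.01): k1=(-1.220, -7.449), k2=(-1.257, -7.426), k3=(-1.257, -7.426), k4=(-1.294, -7.403); state += dt/6·(k1+2k2+2k3+k4)
t=0.010: state=(1.547, -1.294)
t=0.020: state=(1.534, -1.368)
t=0.030: state=(1.520, -1.441)
continuing one RK4 step at a time; state shown every 50 steps (Δt=0.5):
t=0.500: state=(0.204, -3.554)
t=1.000: state=(-1.044, -0.844)
t=1.500: state=(-0.616, 2.218)
t=2.000: state=(0.526, 1.604)
t=2.500: state=(0.637, -1.079)
t=3.000: state=(-0.174, -1.594)
t=3.500: state=(-0.525, 0.316)
t=4.000: state=(-0.029, 1.286)
t=4.500: state=(0.381, 0.132)
t=5.000: state=(0.128, -0.918)
t=5.500: state=(-0.248, -0.350)
t=6.000: state=(-0.161, 0.588)
t=6.500: state=(0.141, 0.417)
t=7.000: state=(0.157, -0.327)
t=7.500: state=(-0.064, -0.396)
t=8.000: state=(-0.133, 0.140)
t=8.130: state=(-0.107, 0.253)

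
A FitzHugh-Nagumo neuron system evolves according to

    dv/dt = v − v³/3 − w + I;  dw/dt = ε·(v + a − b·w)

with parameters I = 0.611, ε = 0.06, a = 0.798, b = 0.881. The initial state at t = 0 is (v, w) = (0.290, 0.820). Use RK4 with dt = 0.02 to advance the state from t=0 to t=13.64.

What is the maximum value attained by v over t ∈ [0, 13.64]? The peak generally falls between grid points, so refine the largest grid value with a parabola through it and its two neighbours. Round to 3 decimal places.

max v = 1.390

t=0.000: state=(0.290, 0.820)
step 1 (dt=0.02): k1=(0.073, 0.022), k2=(0.073, 0.022), k3=(0.073, 0.022), k4=(0.074, 0.022); state += dt/6·(k1+2k2+2k3+k4)
t=0.020: state=(0.291, 0.820)
t=0.040: state=(0.293, 0.821)
t=0.060: state=(0.294, 0.821)
continuing one RK4 step at a time; state shown every 25 steps (Δt=0.5):
t=0.500: state=(0.333, 0.831)
t=1.000: state=(0.392, 0.844)
t=1.500: state=(0.474, 0.858)
t=2.000: state=(0.585, 0.875)
t=2.500: state=(0.728, 0.895)
t=3.000: state=(0.895, 0.920)
t=3.500: state=(1.066, 0.948)
t=4.000: state=(1.211, 0.981)
t=4.500: state=(1.312, 1.017)
t=5.000: state=(1.367, 1.053)
t=5.500: state=(1.389, 1.090)
t=6.000: state=(1.387, 1.127)
t=6.500: state=(1.372, 1.162)
t=7.000: state=(1.349, 1.196)
t=7.500: state=(1.319, 1.227)
t=8.000: state=(1.286, 1.258)
t=8.500: state=(1.250, 1.286)
t=9.000: state=(1.210, 1.313)
t=9.500: state=(1.168, 1.337)
t=10.000: state=(1.121, 1.360)
t=10.500: state=(1.070, 1.380)
t=11.000: state=(1.013, 1.399)
t=11.500: state=(0.948, 1.415)
t=12.000: state=(0.871, 1.429)
t=12.500: state=(0.779, 1.440)
t=13.000: state=(0.660, 1.447)
t=13.500: state=(0.500, 1.450)
t=13.640: state=(0.443, 1.450)
largest grid value and its neighbours: v(5.680)=1.39023, v(5.700)=1.39025, v(5.720)=1.39024
parabola through these three points peaks at t≈5.706 with v≈1.39025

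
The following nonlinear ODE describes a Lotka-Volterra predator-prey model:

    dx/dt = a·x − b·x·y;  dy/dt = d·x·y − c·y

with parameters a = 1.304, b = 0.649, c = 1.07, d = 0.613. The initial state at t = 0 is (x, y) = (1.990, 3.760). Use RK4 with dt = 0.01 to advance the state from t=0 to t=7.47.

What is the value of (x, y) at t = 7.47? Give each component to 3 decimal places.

t=0.000: state=(1.990, 3.760)
step 1 (dt=0.01): k1=(-2.261, 0.564), k2=(-2.252, 0.538), k3=(-2.252, 0.538), k4=(-2.242, 0.512); state += dt/6·(k1+2k2+2k3+k4)
t=0.010: state=(1.967, 3.765)
t=0.020: state=(1.945, 3.770)
t=0.030: state=(1.923, 3.775)
continuing one RK4 step at a time; state shown every 25 steps (Δt=0.25):
t=0.250: state=(1.493, 3.751)
t=0.500: state=(1.145, 3.507)
t=0.750: state=(0.924, 3.141)
t=1.000: state=(0.795, 2.740)
t=1.250: state=(0.729, 2.355)
t=1.500: state=(0.709, 2.011)
t=1.750: state=(0.726, 1.717)
t=2.000: state=(0.777, 1.474)
t=2.250: state=(0.862, 1.278)
t=2.500: state=(0.983, 1.126)
t=2.750: state=(1.146, 1.014)
t=3.000: state=(1.355, 0.939)
t=3.250: state=(1.618, 0.902)
t=3.500: state=(1.937, 0.906)
t=3.750: state=(2.308, 0.959)
t=4.000: state=(2.713, 1.078)
t=4.250: state=(3.107, 1.290)
t=4.500: state=(3.403, 1.628)
t=4.750: state=(3.486, 2.120)
t=5.000: state=(3.261, 2.732)
t=5.250: state=(2.759, 3.325)
t=5.500: state=(2.152, 3.708)
t=5.750: state=(1.617, 3.782)
t=6.000: state=(1.228, 3.592)
t=6.250: state=(0.976, 3.250)
t=6.500: state=(0.824, 2.852)
t=6.750: state=(0.742, 2.459)
t=7.000: state=(0.710, 2.102)
t=7.250: state=(0.718, 1.794)
t=7.470: state=(0.753, 1.565)

(x, y) = (0.753, 1.565)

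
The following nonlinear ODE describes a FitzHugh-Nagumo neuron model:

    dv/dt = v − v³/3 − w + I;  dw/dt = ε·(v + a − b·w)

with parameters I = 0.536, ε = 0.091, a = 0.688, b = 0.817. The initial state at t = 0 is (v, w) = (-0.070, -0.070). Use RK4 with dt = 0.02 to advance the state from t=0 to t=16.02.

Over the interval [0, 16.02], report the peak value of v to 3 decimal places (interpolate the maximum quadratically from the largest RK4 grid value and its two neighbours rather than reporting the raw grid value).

max v = 1.814

t=0.000: state=(-0.070, -0.070)
step 1 (dt=0.02): k1=(0.536, 0.061), k2=(0.541, 0.062), k3=(0.541, 0.062), k4=(0.546, 0.062); state += dt/6·(k1+2k2+2k3+k4)
t=0.020: state=(-0.059, -0.069)
t=0.040: state=(-0.048, -0.068)
t=0.060: state=(-0.037, -0.066)
continuing one RK4 step at a time; state shown every 50 steps (Δt=1):
t=1.000: state=(0.763, 0.022)
t=2.000: state=(1.680, 0.194)
t=3.000: state=(1.811, 0.397)
t=4.000: state=(1.747, 0.585)
t=5.000: state=(1.663, 0.753)
t=6.000: state=(1.574, 0.901)
t=7.000: state=(1.481, 1.031)
t=8.000: state=(1.381, 1.143)
t=9.000: state=(1.272, 1.238)
t=10.000: state=(1.147, 1.315)
t=11.000: state=(0.995, 1.376)
t=12.000: state=(0.787, 1.416)
t=13.000: state=(0.438, 1.430)
t=14.000: state=(-0.343, 1.397)
t=15.000: state=(-1.655, 1.267)
t=16.000: state=(-1.954, 1.072)
t=16.020: state=(-1.954, 1.068)
largest grid value and its neighbours: v(2.800)=1.81419, v(2.820)=1.81421, v(2.840)=1.81416
parabola through these three points peaks at t≈2.816 with v≈1.81421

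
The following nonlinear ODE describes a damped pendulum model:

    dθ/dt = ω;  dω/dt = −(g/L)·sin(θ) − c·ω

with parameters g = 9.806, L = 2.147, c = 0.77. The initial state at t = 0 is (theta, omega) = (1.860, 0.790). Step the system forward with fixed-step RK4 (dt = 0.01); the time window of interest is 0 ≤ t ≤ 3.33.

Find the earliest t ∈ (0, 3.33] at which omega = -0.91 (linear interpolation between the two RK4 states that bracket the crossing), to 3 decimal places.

t = 0.400

t=0.000: state=(1.860, 0.790)
step 1 (dt=0.01): k1=(0.790, -4.986), k2=(0.765, -4.962), k3=(0.765, -4.962), k4=(0.740, -4.938); state += dt/6·(k1+2k2+2k3+k4)
t=0.010: state=(1.868, 0.740)
t=0.020: state=(1.875, 0.691)
t=0.030: state=(1.881, 0.643)
continuing one RK4 step at a time; state shown every 20 steps (Δt=0.2):
t=0.200: state=(1.924, -0.122)
t=0.400: state=(1.820, -0.909)
next step: t=0.410: state=(1.810, -0.946) — omega has crossed -0.91
linear interpolation between t=0.400 (-0.90928) and t=0.410 (-0.94645) → t≈0.400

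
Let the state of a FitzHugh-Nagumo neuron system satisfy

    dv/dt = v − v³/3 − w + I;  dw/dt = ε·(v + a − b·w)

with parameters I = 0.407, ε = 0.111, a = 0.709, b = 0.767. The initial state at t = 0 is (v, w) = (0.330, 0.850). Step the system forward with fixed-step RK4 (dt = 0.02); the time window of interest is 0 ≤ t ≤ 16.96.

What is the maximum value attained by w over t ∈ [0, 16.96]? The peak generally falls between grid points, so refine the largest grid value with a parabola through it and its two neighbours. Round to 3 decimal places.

max w = 0.883

t=0.000: state=(0.330, 0.850)
step 1 (dt=0.02): k1=(-0.125, 0.043), k2=(-0.127, 0.043), k3=(-0.127, 0.043), k4=(-0.128, 0.043); state += dt/6·(k1+2k2+2k3+k4)
t=0.020: state=(0.327, 0.851)
t=0.040: state=(0.325, 0.852)
t=0.060: state=(0.322, 0.853)
continuing one RK4 step at a time; state shown every 50 steps (Δt=1):
t=1.000: state=(0.099, 0.881)
t=2.000: state=(-0.535, 0.866)
t=3.000: state=(-1.522, 0.758)
t=4.000: state=(-1.804, 0.589)
t=5.000: state=(-1.771, 0.425)
t=6.000: state=(-1.703, 0.281)
t=7.000: state=(-1.633, 0.156)
t=8.000: state=(-1.564, 0.049)
t=9.000: state=(-1.495, -0.042)
t=10.000: state=(-1.427, -0.119)
t=11.000: state=(-1.360, -0.182)
t=12.000: state=(-1.293, -0.233)
t=13.000: state=(-1.225, -0.272)
t=14.000: state=(-1.158, -0.301)
t=15.000: state=(-1.089, -0.321)
t=16.000: state=(-1.019, -0.331)
t=16.960: state=(-0.948, -0.333)
largest grid value and its neighbours: w(1.280)=0.88317, w(1.300)=0.88318, w(1.320)=0.88317
parabola through these three points peaks at t≈1.297 with w≈0.88318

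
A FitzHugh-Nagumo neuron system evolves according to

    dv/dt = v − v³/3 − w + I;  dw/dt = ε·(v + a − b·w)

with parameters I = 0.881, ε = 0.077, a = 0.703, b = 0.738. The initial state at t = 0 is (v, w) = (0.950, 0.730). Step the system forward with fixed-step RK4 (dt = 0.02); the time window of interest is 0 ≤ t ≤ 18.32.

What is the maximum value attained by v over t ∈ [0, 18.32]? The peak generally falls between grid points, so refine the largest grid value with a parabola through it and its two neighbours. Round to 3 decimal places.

max v = 1.688

t=0.000: state=(0.950, 0.730)
step 1 (dt=0.02): k1=(0.815, 0.086), k2=(0.815, 0.086), k3=(0.815, 0.086), k4=(0.815, 0.087); state += dt/6·(k1+2k2+2k3+k4)
t=0.020: state=(0.966, 0.732)
t=0.040: state=(0.983, 0.733)
t=0.060: state=(0.999, 0.735)
continuing one RK4 step at a time; state shown every 50 steps (Δt=1):
t=1.000: state=(1.570, 0.840)
t=2.000: state=(1.688, 0.970)
t=3.000: state=(1.648, 1.095)
t=4.000: state=(1.584, 1.208)
t=5.000: state=(1.514, 1.310)
t=6.000: state=(1.441, 1.400)
t=7.000: state=(1.363, 1.481)
t=8.000: state=(1.279, 1.550)
t=9.000: state=(1.186, 1.610)
t=10.000: state=(1.079, 1.658)
t=11.000: state=(0.947, 1.695)
t=12.000: state=(0.766, 1.719)
t=13.000: state=(0.468, 1.724)
t=14.000: state=(-0.181, 1.695)
t=15.000: state=(-1.463, 1.594)
t=16.000: state=(-1.936, 1.424)
t=17.000: state=(-1.915, 1.253)
t=18.000: state=(-1.856, 1.095)
t=18.320: state=(-1.837, 1.048)
largest grid value and its neighbours: v(1.940)=1.68765, v(1.960)=1.68770, v(1.980)=1.68770
parabola through these three points peaks at t≈1.969 with v≈1.68770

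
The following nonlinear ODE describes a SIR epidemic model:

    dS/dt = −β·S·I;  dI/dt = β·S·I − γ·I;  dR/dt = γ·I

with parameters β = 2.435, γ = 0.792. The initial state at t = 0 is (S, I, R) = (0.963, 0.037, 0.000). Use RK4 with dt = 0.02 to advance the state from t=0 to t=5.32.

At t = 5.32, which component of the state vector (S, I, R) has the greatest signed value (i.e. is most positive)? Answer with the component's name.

t=0.000: state=(0.963, 0.037, 0.000)
step 1 (dt=0.02): k1=(-0.087, 0.057, 0.029), k2=(-0.088, 0.058, 0.030), k3=(-0.088, 0.058, 0.030), k4=(-0.089, 0.059, 0.030); state += dt/6·(k1+2k2+2k3+k4)
t=0.020: state=(0.961, 0.038, 0.001)
t=0.040: state=(0.959, 0.039, 0.001)
t=0.060: state=(0.958, 0.041, 0.002)
continuing one RK4 step at a time; state shown every 10 steps (Δt=0.2):
t=0.200: state=(0.943, 0.050, 0.007)
t=0.400: state=(0.916, 0.067, 0.016)
t=0.600: state=(0.882, 0.089, 0.028)
t=0.800: state=(0.839, 0.116, 0.045)
t=1.000: state=(0.788, 0.147, 0.065)
t=1.200: state=(0.727, 0.182, 0.091)
t=1.400: state=(0.660, 0.217, 0.123)
t=1.600: state=(0.589, 0.251, 0.160)
t=1.800: state=(0.517, 0.281, 0.202)
t=2.000: state=(0.448, 0.303, 0.249)
t=2.200: state=(0.385, 0.317, 0.298)
t=2.400: state=(0.330, 0.322, 0.349)
t=2.600: state=(0.282, 0.319, 0.399)
t=2.800: state=(0.242, 0.309, 0.449)
t=3.000: state=(0.209, 0.294, 0.497)
t=3.200: state=(0.182, 0.276, 0.542)
t=3.400: state=(0.160, 0.256, 0.584)
t=3.600: state=(0.142, 0.235, 0.623)
t=3.800: state=(0.127, 0.214, 0.659)
t=4.000: state=(0.115, 0.194, 0.691)
t=4.200: state=(0.105, 0.175, 0.720)
t=4.400: state=(0.097, 0.157, 0.746)
t=4.600: state=(0.090, 0.140, 0.770)
t=4.800: state=(0.085, 0.125, 0.791)
t=5.000: state=(0.080, 0.111, 0.809)
t=5.200: state=(0.076, 0.098, 0.826)
t=5.320: state=(0.074, 0.091, 0.835)
compare at T: S=0.074, I=0.091, R=0.835

largest component: R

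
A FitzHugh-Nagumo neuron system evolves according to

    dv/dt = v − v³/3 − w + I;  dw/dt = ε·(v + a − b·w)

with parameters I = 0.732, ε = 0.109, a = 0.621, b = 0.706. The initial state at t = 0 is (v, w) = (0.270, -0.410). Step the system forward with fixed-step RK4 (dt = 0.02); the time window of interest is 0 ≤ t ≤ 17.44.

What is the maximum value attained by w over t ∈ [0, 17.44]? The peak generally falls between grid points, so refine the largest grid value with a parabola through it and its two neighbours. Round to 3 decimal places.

t=0.000: state=(0.270, -0.410)
step 1 (dt=0.02): k1=(1.405, 0.129), k2=(1.417, 0.130), k3=(1.417, 0.130), k4=(1.429, 0.132); state += dt/6·(k1+2k2+2k3+k4)
t=0.020: state=(0.298, -0.407)
t=0.040: state=(0.327, -0.405)
t=0.060: state=(0.356, -0.402)
continuing one RK4 step at a time; state shown every 50 steps (Δt=1):
t=1.000: state=(1.766, -0.202)
t=2.000: state=(2.007, 0.084)
t=3.000: state=(1.932, 0.350)
t=4.000: state=(1.841, 0.587)
t=5.000: state=(1.747, 0.797)
t=6.000: state=(1.651, 0.981)
t=7.000: state=(1.551, 1.141)
t=8.000: state=(1.446, 1.279)
t=9.000: state=(1.332, 1.395)
t=10.000: state=(1.205, 1.490)
t=11.000: state=(1.055, 1.564)
t=12.000: state=(0.858, 1.614)
t=13.000: state=(0.552, 1.635)
t=14.000: state=(-0.075, 1.608)
t=15.000: state=(-1.374, 1.481)
t=16.000: state=(-1.925, 1.252)
t=17.000: state=(-1.892, 1.023)
t=17.440: state=(-1.858, 0.930)
largest grid value and its neighbours: w(13.020)=1.63470, w(13.040)=1.63472, w(13.060)=1.63471
parabola through these three points peaks at t≈13.047 with w≈1.63472

max w = 1.635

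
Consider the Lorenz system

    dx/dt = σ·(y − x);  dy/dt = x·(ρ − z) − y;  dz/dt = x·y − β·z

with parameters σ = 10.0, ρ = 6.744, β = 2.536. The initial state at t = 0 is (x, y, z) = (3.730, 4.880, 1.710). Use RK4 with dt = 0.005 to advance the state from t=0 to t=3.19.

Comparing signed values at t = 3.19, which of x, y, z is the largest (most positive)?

largest component: z

t=0.000: state=(3.730, 4.880, 1.710)
step 1 (dt=0.005): k1=(11.500, 13.897, 13.866), k2=(11.560, 13.877, 14.049), k3=(11.558, 13.876, 14.048), k4=(11.616, 13.852, 14.233); state += dt/6·(k1+2k2+2k3+k4)
t=0.005: state=(3.788, 4.949, 1.780)
t=0.010: state=(3.846, 5.019, 1.852)
t=0.015: state=(3.905, 5.087, 1.926)
continuing one RK4 step at a time; state shown every 40 steps (Δt=0.2):
t=0.200: state=(5.932, 6.619, 5.851)
t=0.400: state=(5.399, 4.314, 8.783)
t=0.600: state=(3.186, 2.349, 7.331)
t=0.800: state=(2.274, 2.138, 5.284)
t=1.000: state=(2.416, 2.658, 4.036)
t=1.200: state=(3.157, 3.636, 3.817)
t=1.400: state=(4.176, 4.651, 4.768)
t=1.600: state=(4.733, 4.753, 6.313)
t=1.800: state=(4.287, 3.899, 6.896)
t=2.000: state=(3.547, 3.259, 6.283)
t=2.200: state=(3.238, 3.214, 5.453)
t=2.400: state=(3.396, 3.559, 5.030)
t=2.600: state=(3.797, 4.008, 5.186)
t=2.800: state=(4.122, 4.213, 5.725)
t=3.000: state=(4.117, 4.030, 6.142)
t=3.190: state=(3.875, 3.733, 6.123)
compare at T: x=3.875, y=3.733, z=6.123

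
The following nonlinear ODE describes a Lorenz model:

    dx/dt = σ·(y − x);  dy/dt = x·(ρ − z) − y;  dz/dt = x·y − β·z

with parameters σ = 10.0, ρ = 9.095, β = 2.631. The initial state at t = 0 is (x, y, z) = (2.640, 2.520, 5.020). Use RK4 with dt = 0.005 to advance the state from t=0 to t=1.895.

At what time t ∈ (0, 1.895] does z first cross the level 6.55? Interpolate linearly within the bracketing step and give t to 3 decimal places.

t=0.000: state=(2.640, 2.520, 5.020)
step 1 (dt=0.005): k1=(-1.200, 8.238, -6.555), k2=(-0.964, 8.248, -6.465), k3=(-0.970, 8.250, -6.464), k4=(-0.739, 8.262, -6.373); state += dt/6·(k1+2k2+2k3+k4)
t=0.005: state=(2.635, 2.561, 4.988)
t=0.010: state=(2.633, 2.603, 4.956)
t=0.015: state=(2.632, 2.644, 4.926)
continuing one RK4 step at a time; state shown every 20 steps (Δt=0.1):
t=0.100: state=(2.880, 3.400, 4.568)
t=0.200: state=(3.591, 4.466, 4.633)
t=0.300: state=(4.577, 5.640, 5.397)
t=0.375: state=(5.367, 6.372, 6.485)
next step: t=0.380: state=(5.417, 6.410, 6.571) — z has crossed 6.55
linear interpolation between t=0.375 (6.48499) and t=0.380 (6.57143) → t≈0.379

t = 0.379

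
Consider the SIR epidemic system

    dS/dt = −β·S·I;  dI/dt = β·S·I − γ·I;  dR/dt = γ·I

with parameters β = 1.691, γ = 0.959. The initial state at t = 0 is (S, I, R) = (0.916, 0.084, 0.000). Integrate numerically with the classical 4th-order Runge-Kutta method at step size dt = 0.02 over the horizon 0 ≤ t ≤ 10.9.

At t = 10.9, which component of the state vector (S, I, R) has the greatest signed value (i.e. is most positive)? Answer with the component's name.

t=0.000: state=(0.916, 0.084, 0.000)
step 1 (dt=0.02): k1=(-0.130, 0.050, 0.081), k2=(-0.131, 0.050, 0.081), k3=(-0.131, 0.050, 0.081), k4=(-0.131, 0.050, 0.082); state += dt/6·(k1+2k2+2k3+k4)
t=0.020: state=(0.913, 0.085, 0.002)
t=0.040: state=(0.911, 0.086, 0.003)
t=0.060: state=(0.908, 0.087, 0.005)
continuing one RK4 step at a time; state shown every 25 steps (Δt=0.5):
t=0.500: state=(0.844, 0.110, 0.046)
t=1.000: state=(0.761, 0.134, 0.105)
t=1.500: state=(0.674, 0.152, 0.174)
t=2.000: state=(0.590, 0.161, 0.249)
t=2.500: state=(0.516, 0.158, 0.326)
t=3.000: state=(0.453, 0.148, 0.400)
t=3.500: state=(0.402, 0.131, 0.467)
t=4.000: state=(0.363, 0.112, 0.525)
t=4.500: state=(0.333, 0.093, 0.574)
t=5.000: state=(0.310, 0.076, 0.614)
t=5.500: state=(0.293, 0.060, 0.647)
t=6.000: state=(0.280, 0.048, 0.673)
t=6.500: state=(0.270, 0.037, 0.693)
t=7.000: state=(0.263, 0.029, 0.709)
t=7.500: state=(0.257, 0.022, 0.721)
t=8.000: state=(0.253, 0.017, 0.730)
t=8.500: state=(0.250, 0.013, 0.737)
t=9.000: state=(0.247, 0.010, 0.743)
t=9.500: state=(0.245, 0.008, 0.747)
t=10.000: state=(0.244, 0.006, 0.750)
t=10.500: state=(0.243, 0.004, 0.753)
t=10.900: state=(0.242, 0.004, 0.754)
compare at T: S=0.242, I=0.004, R=0.754

largest component: R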